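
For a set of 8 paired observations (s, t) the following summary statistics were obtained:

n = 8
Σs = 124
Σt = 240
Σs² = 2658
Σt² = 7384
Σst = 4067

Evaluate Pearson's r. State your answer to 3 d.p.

0.943

r = (nΣst − ΣsΣt) / √[(nΣs² − (Σs)²)(nΣt² − (Σt)²)]
Numerator: 8×4067 − 124×240 = 2776
Denominator: √[(21264 − 15376)(59072 − 57600)] = √[5888 × 1472] = 2944.0000
r = 2776 / 2944.0000 ≈ 0.943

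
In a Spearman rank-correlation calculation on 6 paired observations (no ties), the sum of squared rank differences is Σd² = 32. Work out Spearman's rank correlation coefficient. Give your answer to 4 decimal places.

ρ = 1 − 6Σd² / [n(n²−1)] = 1 − 6×32 / (6×35)
  = 1 − 192/210 = 1 − 0.91429 ≈ 0.0857

0.0857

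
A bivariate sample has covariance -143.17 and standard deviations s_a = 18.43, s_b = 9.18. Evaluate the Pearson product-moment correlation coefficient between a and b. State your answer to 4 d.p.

r = Cov(a,b) / (s_a · s_b) = -143.17 / (18.43 × 9.18)
  = -143.17 / 169.1874 ≈ -0.8462

-0.8462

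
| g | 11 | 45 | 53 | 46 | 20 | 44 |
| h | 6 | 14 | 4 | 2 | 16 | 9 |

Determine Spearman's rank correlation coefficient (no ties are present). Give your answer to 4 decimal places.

-0.5429

Rank g: 1, 4, 6, 5, 2, 3
Rank h: 3, 5, 2, 1, 6, 4
d = rank(g) − rank(h): -2, -1, 4, 4, -4, -1; Σd² = 54
ρ = 1 − 6Σd² / [n(n²−1)] = 1 − 6×54 / (6×35) = 1 − 324/210 ≈ -0.5429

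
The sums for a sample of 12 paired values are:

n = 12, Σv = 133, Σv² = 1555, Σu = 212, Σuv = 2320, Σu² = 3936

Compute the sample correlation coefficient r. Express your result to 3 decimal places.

-0.239

r = (nΣuv − ΣuΣv) / √[(nΣu² − (Σu)²)(nΣv² − (Σv)²)]
Numerator: 12×2320 − 212×133 = -356
Denominator: √[(47232 − 44944)(18660 − 17689)] = √[2288 × 971] = 1490.5194
r = -356 / 1490.5194 ≈ -0.239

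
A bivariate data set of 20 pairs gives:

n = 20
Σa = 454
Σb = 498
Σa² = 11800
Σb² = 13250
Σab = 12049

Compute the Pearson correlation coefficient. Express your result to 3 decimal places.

r = (nΣab − ΣaΣb) / √[(nΣa² − (Σa)²)(nΣb² − (Σb)²)]
Numerator: 20×12049 − 454×498 = 14888
Denominator: √[(236000 − 206116)(265000 − 248004)] = √[29884 × 16996] = 22536.8246
r = 14888 / 22536.8246 ≈ 0.661

0.661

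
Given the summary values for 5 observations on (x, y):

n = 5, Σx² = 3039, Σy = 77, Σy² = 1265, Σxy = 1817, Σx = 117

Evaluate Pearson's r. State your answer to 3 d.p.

0.098

r = (nΣxy − ΣxΣy) / √[(nΣx² − (Σx)²)(nΣy² − (Σy)²)]
Numerator: 5×1817 − 117×77 = 76
Denominator: √[(15195 − 13689)(6325 − 5929)] = √[1506 × 396] = 772.2538
r = 76 / 772.2538 ≈ 0.098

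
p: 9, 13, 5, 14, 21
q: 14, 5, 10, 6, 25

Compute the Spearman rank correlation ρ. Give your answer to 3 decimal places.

Rank p: 2, 3, 1, 4, 5
Rank q: 4, 1, 3, 2, 5
d = rank(p) − rank(q): -2, 2, -2, 2, 0; Σd² = 16
ρ = 1 − 6Σd² / [n(n²−1)] = 1 − 6×16 / (5×24) = 1 − 96/120 ≈ 0.200

0.200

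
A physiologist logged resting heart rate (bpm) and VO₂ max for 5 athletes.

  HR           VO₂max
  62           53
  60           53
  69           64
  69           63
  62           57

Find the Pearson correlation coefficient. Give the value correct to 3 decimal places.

0.961

n = 5, Σx = 322, Σy = 290, Σx² = 20810, Σy² = 16932, Σxy = 18763
nΣxy − ΣxΣy = 93815 − 93380 = 435
nΣx² − (Σx)² = 104050 − 103684 = 366; nΣy² − (Σy)² = 84660 − 84100 = 560
r = 435 / √(366 × 560) = 435 / 452.7251 ≈ 0.961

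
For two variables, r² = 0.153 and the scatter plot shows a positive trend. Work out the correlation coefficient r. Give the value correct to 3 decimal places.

|r| = √0.153 = 0.391
The association is positive, so r = 0.391.

0.391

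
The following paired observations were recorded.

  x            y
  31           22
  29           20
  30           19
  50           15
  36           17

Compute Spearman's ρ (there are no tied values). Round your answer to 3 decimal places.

-0.700

Rank x: 3, 1, 2, 5, 4
Rank y: 5, 4, 3, 1, 2
d = rank(x) − rank(y): -2, -3, -1, 4, 2; Σd² = 34
ρ = 1 − 6Σd² / [n(n²−1)] = 1 − 6×34 / (5×24) = 1 − 204/120 ≈ -0.700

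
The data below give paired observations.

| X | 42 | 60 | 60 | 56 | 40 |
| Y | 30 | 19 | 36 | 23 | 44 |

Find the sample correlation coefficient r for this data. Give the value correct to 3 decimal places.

n = 5, ΣX = 258, ΣY = 152, ΣX² = 13700, ΣY² = 5022, ΣXY = 7608
nΣXY − ΣXΣY = 38040 − 39216 = -1176
nΣX² − (ΣX)² = 68500 − 66564 = 1936; nΣY² − (ΣY)² = 25110 − 23104 = 2006
r = -1176 / √(1936 × 2006) = -1176 / 1970.6892 ≈ -0.597

-0.597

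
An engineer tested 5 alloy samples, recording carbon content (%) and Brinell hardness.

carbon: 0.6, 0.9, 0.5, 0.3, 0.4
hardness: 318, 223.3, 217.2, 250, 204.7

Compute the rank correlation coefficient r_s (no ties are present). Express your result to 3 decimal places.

Rank carbon: 4, 5, 3, 1, 2
Rank hardness: 5, 3, 2, 4, 1
d = rank(carbon) − rank(hardness): -1, 2, 1, -3, 1; Σd² = 16
ρ = 1 − 6Σd² / [n(n²−1)] = 1 − 6×16 / (5×24) = 1 − 96/120 ≈ 0.200

0.200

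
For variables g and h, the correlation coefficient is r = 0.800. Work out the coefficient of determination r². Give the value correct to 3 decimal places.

0.640

r² = (0.800)² = 0.640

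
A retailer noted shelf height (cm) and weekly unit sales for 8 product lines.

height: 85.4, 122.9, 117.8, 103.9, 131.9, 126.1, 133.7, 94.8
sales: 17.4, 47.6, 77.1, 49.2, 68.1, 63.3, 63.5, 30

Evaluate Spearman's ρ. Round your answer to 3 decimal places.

0.690

Rank height: 1, 5, 4, 3, 7, 6, 8, 2
Rank sales: 1, 3, 8, 4, 7, 5, 6, 2
d = rank(height) − rank(sales): 0, 2, -4, -1, 0, 1, 2, 0; Σd² = 26
ρ = 1 − 6Σd² / [n(n²−1)] = 1 − 6×26 / (8×63) = 1 − 156/504 ≈ 0.690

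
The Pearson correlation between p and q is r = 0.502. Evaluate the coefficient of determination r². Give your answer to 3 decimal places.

r² = (0.502)² = 0.252

0.252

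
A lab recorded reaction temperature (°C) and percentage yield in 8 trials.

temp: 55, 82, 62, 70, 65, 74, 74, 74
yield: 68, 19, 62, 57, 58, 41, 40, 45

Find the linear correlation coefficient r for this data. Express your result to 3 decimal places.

n = 8, Σx = 556, Σy = 390, Σx² = 39146, Σy² = 20748, Σxy = 26226
nΣxy − ΣxΣy = 209808 − 216840 = -7032
nΣx² − (Σx)² = 313168 − 309136 = 4032; nΣy² − (Σy)² = 165984 − 152100 = 13884
r = -7032 / √(4032 × 13884) = -7032 / 7481.9976 ≈ -0.940

-0.940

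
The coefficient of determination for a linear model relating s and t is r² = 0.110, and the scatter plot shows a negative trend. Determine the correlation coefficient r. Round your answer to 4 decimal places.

-0.3317

|r| = √0.110 = 0.3317
The association is negative, so r = −0.3317.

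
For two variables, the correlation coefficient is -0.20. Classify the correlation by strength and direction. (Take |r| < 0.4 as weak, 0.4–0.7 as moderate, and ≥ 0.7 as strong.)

weak negative

r = -0.20 < 0 so the relationship is negative.
|r| = 0.20, which falls in the weak range.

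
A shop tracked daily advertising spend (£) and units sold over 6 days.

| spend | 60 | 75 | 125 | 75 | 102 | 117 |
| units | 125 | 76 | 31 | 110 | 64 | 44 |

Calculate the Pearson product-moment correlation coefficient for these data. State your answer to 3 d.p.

-0.948

n = 6, Σx = 554, Σy = 450, Σx² = 54568, Σy² = 40494, Σxy = 37001
nΣxy − ΣxΣy = 222006 − 249300 = -27294
nΣx² − (Σx)² = 327408 − 306916 = 20492; nΣy² − (Σy)² = 242964 − 202500 = 40464
r = -27294 / √(20492 × 40464) = -27294 / 28795.6297 ≈ -0.948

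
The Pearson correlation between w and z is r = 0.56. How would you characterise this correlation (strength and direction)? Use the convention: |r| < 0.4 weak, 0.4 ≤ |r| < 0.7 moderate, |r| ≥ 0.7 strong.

r = 0.56 > 0 so the relationship is positive.
|r| = 0.56, which falls in the moderate range.

moderate positive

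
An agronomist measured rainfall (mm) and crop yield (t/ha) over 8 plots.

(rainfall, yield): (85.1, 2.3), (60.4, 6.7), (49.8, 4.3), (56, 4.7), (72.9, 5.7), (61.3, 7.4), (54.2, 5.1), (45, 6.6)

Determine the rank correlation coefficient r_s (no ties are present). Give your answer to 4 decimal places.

Rank rainfall: 8, 5, 2, 4, 7, 6, 3, 1
Rank yield: 1, 7, 2, 3, 5, 8, 4, 6
d = rank(rainfall) − rank(yield): 7, -2, 0, 1, 2, -2, -1, -5; Σd² = 88
ρ = 1 − 6Σd² / [n(n²−1)] = 1 − 6×88 / (8×63) = 1 − 528/504 ≈ -0.0476

-0.0476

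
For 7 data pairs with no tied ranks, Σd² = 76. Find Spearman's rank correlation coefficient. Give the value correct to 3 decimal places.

ρ = 1 − 6Σd² / [n(n²−1)] = 1 − 6×76 / (7×48)
  = 1 − 456/336 = 1 − 1.3571 ≈ -0.357

-0.357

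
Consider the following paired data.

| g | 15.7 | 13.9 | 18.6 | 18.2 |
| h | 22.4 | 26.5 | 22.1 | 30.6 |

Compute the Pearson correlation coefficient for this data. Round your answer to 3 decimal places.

n = 4, Σg = 66.4, Σh = 101.6, Σg² = 1116.9, Σh² = 2628.78, Σgh = 1688.01
nΣgh − ΣgΣh = 6752.04 − 6746.24 = 5.8
nΣg² − (Σg)² = 4467.6 − 4408.96 = 58.64; nΣh² − (Σh)² = 10515.12 − 10322.56 = 192.56
r = 5.8 / √(58.64 × 192.56) = 5.8 / 106.2625 ≈ 0.055

0.055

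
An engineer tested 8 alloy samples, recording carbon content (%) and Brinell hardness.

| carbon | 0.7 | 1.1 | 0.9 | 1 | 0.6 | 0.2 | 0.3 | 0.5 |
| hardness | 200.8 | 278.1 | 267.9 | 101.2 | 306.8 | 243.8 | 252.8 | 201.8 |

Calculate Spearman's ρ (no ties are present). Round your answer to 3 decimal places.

Rank carbon: 5, 8, 6, 7, 4, 1, 2, 3
Rank hardness: 2, 7, 6, 1, 8, 4, 5, 3
d = rank(carbon) − rank(hardness): 3, 1, 0, 6, -4, -3, -3, 0; Σd² = 80
ρ = 1 − 6Σd² / [n(n²−1)] = 1 − 6×80 / (8×63) = 1 − 480/504 ≈ 0.048

0.048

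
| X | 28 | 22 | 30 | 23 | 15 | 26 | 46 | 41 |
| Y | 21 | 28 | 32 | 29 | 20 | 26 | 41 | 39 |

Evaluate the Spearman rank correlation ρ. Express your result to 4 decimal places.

Rank X: 5, 2, 6, 3, 1, 4, 8, 7
Rank Y: 2, 4, 6, 5, 1, 3, 8, 7
d = rank(X) − rank(Y): 3, -2, 0, -2, 0, 1, 0, 0; Σd² = 18
ρ = 1 − 6Σd² / [n(n²−1)] = 1 − 6×18 / (8×63) = 1 − 108/504 ≈ 0.7857

0.7857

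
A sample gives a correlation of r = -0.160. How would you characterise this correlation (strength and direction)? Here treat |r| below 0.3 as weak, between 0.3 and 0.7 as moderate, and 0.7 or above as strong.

weak negative

r = -0.160 < 0 so the relationship is negative.
|r| = 0.160, which falls in the weak range.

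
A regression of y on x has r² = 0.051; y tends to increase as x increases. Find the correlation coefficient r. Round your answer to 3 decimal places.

|r| = √0.051 = 0.226
The association is positive, so r = 0.226.

0.226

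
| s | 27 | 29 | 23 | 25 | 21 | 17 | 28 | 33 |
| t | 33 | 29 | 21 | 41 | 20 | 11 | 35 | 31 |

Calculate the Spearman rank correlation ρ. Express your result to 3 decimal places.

0.571

Rank s: 5, 7, 3, 4, 2, 1, 6, 8
Rank t: 6, 4, 3, 8, 2, 1, 7, 5
d = rank(s) − rank(t): -1, 3, 0, -4, 0, 0, -1, 3; Σd² = 36
ρ = 1 − 6Σd² / [n(n²−1)] = 1 − 6×36 / (8×63) = 1 − 216/504 ≈ 0.571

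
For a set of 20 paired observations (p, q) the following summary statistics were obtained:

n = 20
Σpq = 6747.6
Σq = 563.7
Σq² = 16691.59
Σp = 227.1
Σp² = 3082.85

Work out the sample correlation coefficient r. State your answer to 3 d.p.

0.545

r = (nΣpq − ΣpΣq) / √[(nΣp² − (Σp)²)(nΣq² − (Σq)²)]
Numerator: 20×6747.6 − 227.1×563.7 = 6935.73
Denominator: √[(61657 − 51574.41)(333831.8 − 317757.69)] = √[10082.59 × 16074.11] = 12730.6190
r = 6935.73 / 12730.6190 ≈ 0.545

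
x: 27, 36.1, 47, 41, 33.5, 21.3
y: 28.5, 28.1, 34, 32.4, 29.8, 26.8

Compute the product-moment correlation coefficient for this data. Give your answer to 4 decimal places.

0.9079

n = 6, Σx = 205.9, Σy = 179.6, Σx² = 7498.15, Σy² = 5413.9, Σxy = 6279.45
nΣxy − ΣxΣy = 37676.7 − 36979.64 = 697.06
nΣx² − (Σx)² = 44988.9 − 42394.81 = 2594.09; nΣy² − (Σy)² = 32483.4 − 32256.16 = 227.24
r = 697.06 / √(2594.09 × 227.24) = 697.06 / 767.7767 ≈ 0.9079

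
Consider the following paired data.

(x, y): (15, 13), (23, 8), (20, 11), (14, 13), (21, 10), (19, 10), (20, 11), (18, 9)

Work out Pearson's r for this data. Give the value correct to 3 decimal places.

-0.825

n = 8, Σx = 150, Σy = 85, Σx² = 2876, Σy² = 925, Σxy = 1563
nΣxy − ΣxΣy = 12504 − 12750 = -246
nΣx² − (Σx)² = 23008 − 22500 = 508; nΣy² − (Σy)² = 7400 − 7225 = 175
r = -246 / √(508 × 175) = -246 / 298.1610 ≈ -0.825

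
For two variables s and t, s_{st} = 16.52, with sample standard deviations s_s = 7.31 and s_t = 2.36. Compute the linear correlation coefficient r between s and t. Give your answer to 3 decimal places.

0.958

r = Cov(s,t) / (s_s · s_t) = 16.52 / (7.31 × 2.36)
  = 16.52 / 17.2516 ≈ 0.958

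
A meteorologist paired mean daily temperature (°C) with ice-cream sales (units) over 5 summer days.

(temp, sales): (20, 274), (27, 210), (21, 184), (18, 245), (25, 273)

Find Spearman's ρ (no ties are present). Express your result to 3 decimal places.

-0.300

Rank temp: 2, 5, 3, 1, 4
Rank sales: 5, 2, 1, 3, 4
d = rank(temp) − rank(sales): -3, 3, 2, -2, 0; Σd² = 26
ρ = 1 − 6Σd² / [n(n²−1)] = 1 − 6×26 / (5×24) = 1 − 156/120 ≈ -0.300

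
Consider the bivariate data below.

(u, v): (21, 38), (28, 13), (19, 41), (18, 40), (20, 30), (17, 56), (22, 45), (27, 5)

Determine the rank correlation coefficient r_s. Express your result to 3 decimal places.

-0.690

Rank u: 5, 8, 3, 2, 4, 1, 6, 7
Rank v: 4, 2, 6, 5, 3, 8, 7, 1
d = rank(u) − rank(v): 1, 6, -3, -3, 1, -7, -1, 6; Σd² = 142
ρ = 1 − 6Σd² / [n(n²−1)] = 1 − 6×142 / (8×63) = 1 − 852/504 ≈ -0.690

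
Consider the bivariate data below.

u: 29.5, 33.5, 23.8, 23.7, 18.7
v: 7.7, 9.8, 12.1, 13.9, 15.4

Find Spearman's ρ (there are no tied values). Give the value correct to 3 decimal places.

Rank u: 4, 5, 3, 2, 1
Rank v: 1, 2, 3, 4, 5
d = rank(u) − rank(v): 3, 3, 0, -2, -4; Σd² = 38
ρ = 1 − 6Σd² / [n(n²−1)] = 1 − 6×38 / (5×24) = 1 − 228/120 ≈ -0.900

-0.900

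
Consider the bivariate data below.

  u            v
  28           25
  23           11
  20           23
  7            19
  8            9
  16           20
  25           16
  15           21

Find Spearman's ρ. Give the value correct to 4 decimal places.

0.3333

Rank u: 8, 6, 5, 1, 2, 4, 7, 3
Rank v: 8, 2, 7, 4, 1, 5, 3, 6
d = rank(u) − rank(v): 0, 4, -2, -3, 1, -1, 4, -3; Σd² = 56
ρ = 1 − 6Σd² / [n(n²−1)] = 1 − 6×56 / (8×63) = 1 − 336/504 ≈ 0.3333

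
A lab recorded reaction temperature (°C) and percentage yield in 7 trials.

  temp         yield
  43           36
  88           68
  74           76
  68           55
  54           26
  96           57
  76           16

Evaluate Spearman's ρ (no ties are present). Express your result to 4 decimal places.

0.3929

Rank temp: 1, 6, 4, 3, 2, 7, 5
Rank yield: 3, 6, 7, 4, 2, 5, 1
d = rank(temp) − rank(yield): -2, 0, -3, -1, 0, 2, 4; Σd² = 34
ρ = 1 − 6Σd² / [n(n²−1)] = 1 − 6×34 / (7×48) = 1 − 204/336 ≈ 0.3929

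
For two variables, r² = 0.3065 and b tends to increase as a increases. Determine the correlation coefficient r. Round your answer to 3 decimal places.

0.554

|r| = √0.3065 = 0.554
The association is positive, so r = 0.554.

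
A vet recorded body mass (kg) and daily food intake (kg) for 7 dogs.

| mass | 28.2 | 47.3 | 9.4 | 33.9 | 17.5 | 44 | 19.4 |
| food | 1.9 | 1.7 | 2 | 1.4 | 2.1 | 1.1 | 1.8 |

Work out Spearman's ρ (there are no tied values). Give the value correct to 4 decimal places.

-0.8214

Rank mass: 4, 7, 1, 5, 2, 6, 3
Rank food: 5, 3, 6, 2, 7, 1, 4
d = rank(mass) − rank(food): -1, 4, -5, 3, -5, 5, -1; Σd² = 102
ρ = 1 − 6Σd² / [n(n²−1)] = 1 − 6×102 / (7×48) = 1 − 612/336 ≈ -0.8214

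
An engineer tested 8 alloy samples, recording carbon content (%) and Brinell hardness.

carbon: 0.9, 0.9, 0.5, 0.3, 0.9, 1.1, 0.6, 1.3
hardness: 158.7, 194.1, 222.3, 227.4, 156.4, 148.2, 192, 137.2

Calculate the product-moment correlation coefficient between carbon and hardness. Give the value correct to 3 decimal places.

-0.927

n = 8, Σx = 6.5, Σy = 1436.3, Σx² = 6.03, Σy² = 266100.59, Σxy = 1094.23
nΣxy − ΣxΣy = 8753.84 − 9335.95 = -582.11
nΣx² − (Σx)² = 48.24 − 42.25 = 5.99; nΣy² − (Σy)² = 2128804.72 − 2062957.69 = 65847.03
r = -582.11 / √(5.99 × 65847.03) = -582.11 / 628.0316 ≈ -0.927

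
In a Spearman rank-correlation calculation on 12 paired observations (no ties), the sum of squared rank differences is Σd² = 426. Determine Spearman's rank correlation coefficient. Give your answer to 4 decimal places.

ρ = 1 − 6Σd² / [n(n²−1)] = 1 − 6×426 / (12×143)
  = 1 − 2556/1716 = 1 − 1.48951 ≈ -0.4895

-0.4895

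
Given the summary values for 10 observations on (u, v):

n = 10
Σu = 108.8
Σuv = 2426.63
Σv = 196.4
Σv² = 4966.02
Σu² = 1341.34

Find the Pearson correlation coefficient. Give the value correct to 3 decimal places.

r = (nΣuv − ΣuΣv) / √[(nΣu² − (Σu)²)(nΣv² − (Σv)²)]
Numerator: 10×2426.63 − 108.8×196.4 = 2897.98
Denominator: √[(13413.4 − 11837.44)(49660.2 − 38572.96)] = √[1575.96 × 11087.24] = 4180.0774
r = 2897.98 / 4180.0774 ≈ 0.693

0.693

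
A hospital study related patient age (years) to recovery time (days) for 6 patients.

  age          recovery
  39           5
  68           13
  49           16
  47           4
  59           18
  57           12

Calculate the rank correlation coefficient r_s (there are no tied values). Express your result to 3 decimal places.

Rank age: 1, 6, 3, 2, 5, 4
Rank recovery: 2, 4, 5, 1, 6, 3
d = rank(age) − rank(recovery): -1, 2, -2, 1, -1, 1; Σd² = 12
ρ = 1 − 6Σd² / [n(n²−1)] = 1 − 6×12 / (6×35) = 1 − 72/210 ≈ 0.657

0.657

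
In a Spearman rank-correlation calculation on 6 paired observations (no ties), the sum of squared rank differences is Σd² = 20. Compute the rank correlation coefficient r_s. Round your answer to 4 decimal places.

0.4286

ρ = 1 − 6Σd² / [n(n²−1)] = 1 − 6×20 / (6×35)
  = 1 − 120/210 = 1 − 0.57143 ≈ 0.4286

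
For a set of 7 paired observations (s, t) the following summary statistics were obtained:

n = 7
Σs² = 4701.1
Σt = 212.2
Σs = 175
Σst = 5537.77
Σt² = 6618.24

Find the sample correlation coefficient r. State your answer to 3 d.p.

r = (nΣst − ΣsΣt) / √[(nΣs² − (Σs)²)(nΣt² − (Σt)²)]
Numerator: 7×5537.77 − 175×212.2 = 1629.39
Denominator: √[(32907.7 − 30625)(46327.68 − 45028.84)] = √[2282.7 × 1298.84] = 1721.8775
r = 1629.39 / 1721.8775 ≈ 0.946

0.946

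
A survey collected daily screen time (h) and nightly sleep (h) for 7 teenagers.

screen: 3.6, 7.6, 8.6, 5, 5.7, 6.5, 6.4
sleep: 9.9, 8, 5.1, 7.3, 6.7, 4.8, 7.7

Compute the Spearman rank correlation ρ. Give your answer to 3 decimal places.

Rank screen: 1, 6, 7, 2, 3, 5, 4
Rank sleep: 7, 6, 2, 4, 3, 1, 5
d = rank(screen) − rank(sleep): -6, 0, 5, -2, 0, 4, -1; Σd² = 82
ρ = 1 − 6Σd² / [n(n²−1)] = 1 − 6×82 / (7×48) = 1 − 492/336 ≈ -0.464

-0.464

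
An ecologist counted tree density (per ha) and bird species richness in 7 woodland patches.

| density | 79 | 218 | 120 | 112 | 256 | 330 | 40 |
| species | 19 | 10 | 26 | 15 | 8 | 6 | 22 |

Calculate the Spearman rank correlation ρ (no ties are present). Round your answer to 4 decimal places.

Rank density: 2, 5, 4, 3, 6, 7, 1
Rank species: 5, 3, 7, 4, 2, 1, 6
d = rank(density) − rank(species): -3, 2, -3, -1, 4, 6, -5; Σd² = 100
ρ = 1 − 6Σd² / [n(n²−1)] = 1 − 6×100 / (7×48) = 1 − 600/336 ≈ -0.7857

-0.7857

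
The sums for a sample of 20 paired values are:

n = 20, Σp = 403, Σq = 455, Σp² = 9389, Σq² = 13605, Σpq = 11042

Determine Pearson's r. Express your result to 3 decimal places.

0.922

r = (nΣpq − ΣpΣq) / √[(nΣp² − (Σp)²)(nΣq² − (Σq)²)]
Numerator: 20×11042 − 403×455 = 37475
Denominator: √[(187780 − 162409)(272100 − 207025)] = √[25371 × 65075] = 40632.7187
r = 37475 / 40632.7187 ≈ 0.922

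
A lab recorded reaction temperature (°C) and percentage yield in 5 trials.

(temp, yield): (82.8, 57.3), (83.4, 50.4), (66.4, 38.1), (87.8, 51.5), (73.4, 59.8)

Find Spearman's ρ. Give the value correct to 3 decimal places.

0.100

Rank temp: 3, 4, 1, 5, 2
Rank yield: 4, 2, 1, 3, 5
d = rank(temp) − rank(yield): -1, 2, 0, 2, -3; Σd² = 18
ρ = 1 − 6Σd² / [n(n²−1)] = 1 − 6×18 / (5×24) = 1 − 108/120 ≈ 0.100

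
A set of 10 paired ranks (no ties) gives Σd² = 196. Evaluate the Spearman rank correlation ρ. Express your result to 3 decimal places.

ρ = 1 − 6Σd² / [n(n²−1)] = 1 − 6×196 / (10×99)
  = 1 − 1176/990 = 1 − 1.1879 ≈ -0.188

-0.188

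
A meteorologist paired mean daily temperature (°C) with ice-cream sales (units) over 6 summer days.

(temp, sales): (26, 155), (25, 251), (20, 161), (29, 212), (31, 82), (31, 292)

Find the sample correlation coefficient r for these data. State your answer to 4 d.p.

n = 6, Σx = 162, Σy = 1153, Σx² = 4464, Σy² = 249879, Σxy = 31267
nΣxy − ΣxΣy = 187602 − 186786 = 816
nΣx² − (Σx)² = 26784 − 26244 = 540; nΣy² − (Σy)² = 1499274 − 1329409 = 169865
r = 816 / √(540 × 169865) = 816 / 9577.4266 ≈ 0.0852

0.0852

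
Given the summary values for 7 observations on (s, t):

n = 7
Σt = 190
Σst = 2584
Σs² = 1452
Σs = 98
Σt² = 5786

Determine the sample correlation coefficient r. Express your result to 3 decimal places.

r = (nΣst − ΣsΣt) / √[(nΣs² − (Σs)²)(nΣt² − (Σt)²)]
Numerator: 7×2584 − 98×190 = -532
Denominator: √[(10164 − 9604)(40502 − 36100)] = √[560 × 4402] = 1570.0701
r = -532 / 1570.0701 ≈ -0.339

-0.339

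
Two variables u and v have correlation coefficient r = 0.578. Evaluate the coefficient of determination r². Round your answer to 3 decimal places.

r² = (0.578)² = 0.334

0.334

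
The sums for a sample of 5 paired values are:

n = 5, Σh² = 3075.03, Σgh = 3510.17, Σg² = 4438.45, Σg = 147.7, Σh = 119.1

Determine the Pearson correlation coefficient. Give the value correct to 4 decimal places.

-0.0600

r = (nΣgh − ΣgΣh) / √[(nΣg² − (Σg)²)(nΣh² − (Σh)²)]
Numerator: 5×3510.17 − 147.7×119.1 = -40.22
Denominator: √[(22192.25 − 21815.29)(15375.15 − 14184.81)] = √[376.96 × 1190.34] = 669.8586
r = -40.22 / 669.8586 ≈ -0.0600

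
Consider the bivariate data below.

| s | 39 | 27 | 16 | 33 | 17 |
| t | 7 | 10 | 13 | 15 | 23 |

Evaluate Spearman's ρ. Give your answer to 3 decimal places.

Rank s: 5, 3, 1, 4, 2
Rank t: 1, 2, 3, 4, 5
d = rank(s) − rank(t): 4, 1, -2, 0, -3; Σd² = 30
ρ = 1 − 6Σd² / [n(n²−1)] = 1 − 6×30 / (5×24) = 1 − 180/120 ≈ -0.500

-0.500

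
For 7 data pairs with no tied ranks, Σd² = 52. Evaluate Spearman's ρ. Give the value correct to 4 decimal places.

ρ = 1 − 6Σd² / [n(n²−1)] = 1 − 6×52 / (7×48)
  = 1 − 312/336 = 1 − 0.92857 ≈ 0.0714

0.0714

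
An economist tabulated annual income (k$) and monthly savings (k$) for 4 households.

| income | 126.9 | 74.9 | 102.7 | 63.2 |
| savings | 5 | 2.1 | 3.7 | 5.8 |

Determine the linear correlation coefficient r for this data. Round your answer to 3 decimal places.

n = 4, Σx = 367.7, Σy = 16.6, Σx² = 36255.15, Σy² = 76.74, Σxy = 1538.34
nΣxy − ΣxΣy = 6153.36 − 6103.82 = 49.54
nΣx² − (Σx)² = 145020.6 − 135203.29 = 9817.31; nΣy² − (Σy)² = 306.96 − 275.56 = 31.4
r = 49.54 / √(9817.31 × 31.4) = 49.54 / 555.2149 ≈ 0.089

0.089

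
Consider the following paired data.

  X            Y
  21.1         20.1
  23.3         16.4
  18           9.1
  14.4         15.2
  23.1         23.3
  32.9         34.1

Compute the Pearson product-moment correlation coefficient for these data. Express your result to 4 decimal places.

n = 6, ΣX = 132.8, ΣY = 118.2, ΣX² = 3135.48, ΣY² = 2692.52, ΣXY = 2849.03
nΣXY − ΣXΣY = 17094.18 − 15696.96 = 1397.22
nΣX² − (ΣX)² = 18812.88 − 17635.84 = 1177.04; nΣY² − (ΣY)² = 16155.12 − 13971.24 = 2183.88
r = 1397.22 / √(1177.04 × 2183.88) = 1397.22 / 1603.2823 ≈ 0.8715

0.8715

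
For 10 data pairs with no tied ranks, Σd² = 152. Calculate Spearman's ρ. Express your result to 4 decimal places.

0.0788

ρ = 1 − 6Σd² / [n(n²−1)] = 1 − 6×152 / (10×99)
  = 1 − 912/990 = 1 − 0.92121 ≈ 0.0788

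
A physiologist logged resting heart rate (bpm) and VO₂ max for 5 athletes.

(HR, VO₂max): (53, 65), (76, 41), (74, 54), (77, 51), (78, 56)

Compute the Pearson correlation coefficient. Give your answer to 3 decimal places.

-0.727

n = 5, Σx = 358, Σy = 267, Σx² = 26074, Σy² = 14559, Σxy = 18852
nΣxy − ΣxΣy = 94260 − 95586 = -1326
nΣx² − (Σx)² = 130370 − 128164 = 2206; nΣy² − (Σy)² = 72795 − 71289 = 1506
r = -1326 / √(2206 × 1506) = -1326 / 1822.7002 ≈ -0.727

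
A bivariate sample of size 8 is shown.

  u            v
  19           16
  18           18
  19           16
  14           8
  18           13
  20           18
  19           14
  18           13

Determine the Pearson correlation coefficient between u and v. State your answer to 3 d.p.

0.851

n = 8, Σu = 145, Σv = 116, Σu² = 2651, Σv² = 1758, Σuv = 2138
nΣuv − ΣuΣv = 17104 − 16820 = 284
nΣu² − (Σu)² = 21208 − 21025 = 183; nΣv² − (Σv)² = 14064 − 13456 = 608
r = 284 / √(183 × 608) = 284 / 333.5626 ≈ 0.851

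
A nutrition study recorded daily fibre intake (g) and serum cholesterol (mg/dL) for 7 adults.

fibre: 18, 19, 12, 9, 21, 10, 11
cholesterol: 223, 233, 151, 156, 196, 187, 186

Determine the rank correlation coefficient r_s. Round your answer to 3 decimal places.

Rank fibre: 5, 6, 4, 1, 7, 2, 3
Rank cholesterol: 6, 7, 1, 2, 5, 4, 3
d = rank(fibre) − rank(cholesterol): -1, -1, 3, -1, 2, -2, 0; Σd² = 20
ρ = 1 − 6Σd² / [n(n²−1)] = 1 − 6×20 / (7×48) = 1 − 120/336 ≈ 0.643

0.643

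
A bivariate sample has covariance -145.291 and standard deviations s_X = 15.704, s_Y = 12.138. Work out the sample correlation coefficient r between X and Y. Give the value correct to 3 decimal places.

-0.762

r = Cov(X,Y) / (s_X · s_Y) = -145.291 / (15.704 × 12.138)
  = -145.291 / 190.6152 ≈ -0.762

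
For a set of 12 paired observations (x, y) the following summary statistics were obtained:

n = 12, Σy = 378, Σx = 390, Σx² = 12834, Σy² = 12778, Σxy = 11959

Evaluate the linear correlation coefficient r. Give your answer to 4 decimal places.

-0.8760

r = (nΣxy − ΣxΣy) / √[(nΣx² − (Σx)²)(nΣy² − (Σy)²)]
Numerator: 12×11959 − 390×378 = -3912
Denominator: √[(154008 − 152100)(153336 − 142884)] = √[1908 × 10452] = 4465.6932
r = -3912 / 4465.6932 ≈ -0.8760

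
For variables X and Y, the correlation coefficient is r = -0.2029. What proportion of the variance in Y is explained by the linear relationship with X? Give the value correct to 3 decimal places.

0.041

r² = (-0.2029)² = 0.041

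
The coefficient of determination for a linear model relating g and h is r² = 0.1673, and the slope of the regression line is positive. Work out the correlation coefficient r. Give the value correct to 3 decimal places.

0.409

|r| = √0.1673 = 0.409
The association is positive, so r = 0.409.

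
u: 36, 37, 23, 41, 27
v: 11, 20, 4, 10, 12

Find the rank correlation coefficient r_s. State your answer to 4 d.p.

0.3000

Rank u: 3, 4, 1, 5, 2
Rank v: 3, 5, 1, 2, 4
d = rank(u) − rank(v): 0, -1, 0, 3, -2; Σd² = 14
ρ = 1 − 6Σd² / [n(n²−1)] = 1 − 6×14 / (5×24) = 1 − 84/120 ≈ 0.3000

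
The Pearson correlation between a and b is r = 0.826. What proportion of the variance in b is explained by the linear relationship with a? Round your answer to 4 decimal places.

r² = (0.826)² = 0.6823

0.6823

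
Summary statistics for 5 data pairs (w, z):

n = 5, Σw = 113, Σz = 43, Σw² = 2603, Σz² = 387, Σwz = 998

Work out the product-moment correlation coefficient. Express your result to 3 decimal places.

0.901

r = (nΣwz − ΣwΣz) / √[(nΣw² − (Σw)²)(nΣz² − (Σz)²)]
Numerator: 5×998 − 113×43 = 131
Denominator: √[(13015 − 12769)(1935 − 1849)] = √[246 × 86] = 145.4510
r = 131 / 145.4510 ≈ 0.901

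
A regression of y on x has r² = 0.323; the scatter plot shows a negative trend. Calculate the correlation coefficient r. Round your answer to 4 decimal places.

-0.5683

|r| = √0.323 = 0.5683
The association is negative, so r = −0.5683.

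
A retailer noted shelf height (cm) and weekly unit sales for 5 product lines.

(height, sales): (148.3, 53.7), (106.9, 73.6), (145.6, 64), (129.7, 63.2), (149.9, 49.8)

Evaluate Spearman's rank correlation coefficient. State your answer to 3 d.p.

Rank height: 4, 1, 3, 2, 5
Rank sales: 2, 5, 4, 3, 1
d = rank(height) − rank(sales): 2, -4, -1, -1, 4; Σd² = 38
ρ = 1 − 6Σd² / [n(n²−1)] = 1 − 6×38 / (5×24) = 1 − 228/120 ≈ -0.900

-0.900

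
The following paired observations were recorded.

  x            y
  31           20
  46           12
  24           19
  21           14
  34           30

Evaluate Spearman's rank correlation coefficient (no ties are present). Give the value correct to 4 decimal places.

Rank x: 3, 5, 2, 1, 4
Rank y: 4, 1, 3, 2, 5
d = rank(x) − rank(y): -1, 4, -1, -1, -1; Σd² = 20
ρ = 1 − 6Σd² / [n(n²−1)] = 1 − 6×20 / (5×24) = 1 − 120/120 ≈ 0.0000

0.0000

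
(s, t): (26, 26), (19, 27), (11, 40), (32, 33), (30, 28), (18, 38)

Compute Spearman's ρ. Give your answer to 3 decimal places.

Rank s: 4, 3, 1, 6, 5, 2
Rank t: 1, 2, 6, 4, 3, 5
d = rank(s) − rank(t): 3, 1, -5, 2, 2, -3; Σd² = 52
ρ = 1 − 6Σd² / [n(n²−1)] = 1 − 6×52 / (6×35) = 1 − 312/210 ≈ -0.486

-0.486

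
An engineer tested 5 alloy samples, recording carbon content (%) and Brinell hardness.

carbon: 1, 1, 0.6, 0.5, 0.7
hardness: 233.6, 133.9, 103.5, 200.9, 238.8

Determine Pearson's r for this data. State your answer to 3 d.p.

0.091

n = 5, Σx = 3.8, Σy = 910.7, Σx² = 3.1, Σy² = 180596.67, Σxy = 697.21
nΣxy − ΣxΣy = 3486.05 − 3460.66 = 25.39
nΣx² − (Σx)² = 15.5 − 14.44 = 1.06; nΣy² − (Σy)² = 902983.35 − 829374.49 = 73608.86
r = 25.39 / √(1.06 × 73608.86) = 25.39 / 279.3303 ≈ 0.091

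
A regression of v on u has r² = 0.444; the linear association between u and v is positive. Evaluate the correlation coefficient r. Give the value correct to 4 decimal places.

0.6663

|r| = √0.444 = 0.6663
The association is positive, so r = 0.6663.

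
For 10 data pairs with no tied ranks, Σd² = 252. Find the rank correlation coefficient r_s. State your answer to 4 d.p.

ρ = 1 − 6Σd² / [n(n²−1)] = 1 − 6×252 / (10×99)
  = 1 − 1512/990 = 1 − 1.52727 ≈ -0.5273

-0.5273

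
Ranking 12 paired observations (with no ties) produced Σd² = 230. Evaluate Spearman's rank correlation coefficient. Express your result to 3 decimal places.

0.196

ρ = 1 − 6Σd² / [n(n²−1)] = 1 − 6×230 / (12×143)
  = 1 − 1380/1716 = 1 − 0.8042 ≈ 0.196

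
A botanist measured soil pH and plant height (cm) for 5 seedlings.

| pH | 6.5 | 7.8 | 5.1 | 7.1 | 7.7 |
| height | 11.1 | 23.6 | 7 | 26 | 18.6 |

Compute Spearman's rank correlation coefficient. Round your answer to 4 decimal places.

Rank pH: 2, 5, 1, 3, 4
Rank height: 2, 4, 1, 5, 3
d = rank(pH) − rank(height): 0, 1, 0, -2, 1; Σd² = 6
ρ = 1 − 6Σd² / [n(n²−1)] = 1 − 6×6 / (5×24) = 1 − 36/120 ≈ 0.7000

0.7000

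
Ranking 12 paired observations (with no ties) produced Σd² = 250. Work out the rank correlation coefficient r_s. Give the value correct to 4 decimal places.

0.1259

ρ = 1 − 6Σd² / [n(n²−1)] = 1 − 6×250 / (12×143)
  = 1 − 1500/1716 = 1 − 0.87413 ≈ 0.1259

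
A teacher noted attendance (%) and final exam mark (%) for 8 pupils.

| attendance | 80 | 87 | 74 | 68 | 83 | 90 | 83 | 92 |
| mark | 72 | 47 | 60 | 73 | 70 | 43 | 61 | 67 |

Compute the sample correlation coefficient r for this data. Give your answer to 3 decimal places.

-0.512

n = 8, Σx = 657, Σy = 493, Σx² = 54411, Σy² = 31281, Σxy = 40160
nΣxy − ΣxΣy = 321280 − 323901 = -2621
nΣx² − (Σx)² = 435288 − 431649 = 3639; nΣy² − (Σy)² = 250248 − 243049 = 7199
r = -2621 / √(3639 × 7199) = -2621 / 5118.3162 ≈ -0.512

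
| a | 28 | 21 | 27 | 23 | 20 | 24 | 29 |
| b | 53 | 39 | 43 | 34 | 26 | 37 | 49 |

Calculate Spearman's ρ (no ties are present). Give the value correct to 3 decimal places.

Rank a: 6, 2, 5, 3, 1, 4, 7
Rank b: 7, 4, 5, 2, 1, 3, 6
d = rank(a) − rank(b): -1, -2, 0, 1, 0, 1, 1; Σd² = 8
ρ = 1 − 6Σd² / [n(n²−1)] = 1 − 6×8 / (7×48) = 1 − 48/336 ≈ 0.857

0.857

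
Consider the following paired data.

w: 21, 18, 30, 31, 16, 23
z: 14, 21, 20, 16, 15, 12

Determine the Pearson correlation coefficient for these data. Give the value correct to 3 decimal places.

0.126

n = 6, Σw = 139, Σz = 98, Σw² = 3411, Σz² = 1662, Σwz = 2284
nΣwz − ΣwΣz = 13704 − 13622 = 82
nΣw² − (Σw)² = 20466 − 19321 = 1145; nΣz² − (Σz)² = 9972 − 9604 = 368
r = 82 / √(1145 × 368) = 82 / 649.1225 ≈ 0.126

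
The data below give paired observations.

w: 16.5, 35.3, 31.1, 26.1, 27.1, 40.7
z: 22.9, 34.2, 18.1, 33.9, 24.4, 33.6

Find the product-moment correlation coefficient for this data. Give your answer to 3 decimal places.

n = 6, Σw = 176.8, Σz = 167.1, Σw² = 5557.66, Σz² = 4895.19, Σwz = 5061.57
nΣwz − ΣwΣz = 30369.42 − 29543.28 = 826.14
nΣw² − (Σw)² = 33345.96 − 31258.24 = 2087.72; nΣz² − (Σz)² = 29371.14 − 27922.41 = 1448.73
r = 826.14 / √(2087.72 × 1448.73) = 826.14 / 1739.1212 ≈ 0.475

0.475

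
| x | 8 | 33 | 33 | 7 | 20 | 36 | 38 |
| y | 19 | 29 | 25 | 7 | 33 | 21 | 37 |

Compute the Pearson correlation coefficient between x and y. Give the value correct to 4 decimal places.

n = 7, Σx = 175, Σy = 171, Σx² = 5431, Σy² = 4775, Σxy = 4805
nΣxy − ΣxΣy = 33635 − 29925 = 3710
nΣx² − (Σx)² = 38017 − 30625 = 7392; nΣy² − (Σy)² = 33425 − 29241 = 4184
r = 3710 / √(7392 × 4184) = 3710 / 5561.3063 ≈ 0.6671

0.6671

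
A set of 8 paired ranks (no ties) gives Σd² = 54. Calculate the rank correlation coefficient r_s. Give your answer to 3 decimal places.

0.357

ρ = 1 − 6Σd² / [n(n²−1)] = 1 − 6×54 / (8×63)
  = 1 − 324/504 = 1 − 0.6429 ≈ 0.357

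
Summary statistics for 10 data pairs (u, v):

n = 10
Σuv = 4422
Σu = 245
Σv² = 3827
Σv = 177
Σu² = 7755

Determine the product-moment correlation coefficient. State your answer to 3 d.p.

0.078

r = (nΣuv − ΣuΣv) / √[(nΣu² − (Σu)²)(nΣv² − (Σv)²)]
Numerator: 10×4422 − 245×177 = 855
Denominator: √[(77550 − 60025)(38270 − 31329)] = √[17525 × 6941] = 11029.0990
r = 855 / 11029.0990 ≈ 0.078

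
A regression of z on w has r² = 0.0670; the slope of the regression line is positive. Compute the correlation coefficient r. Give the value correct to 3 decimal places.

0.259

|r| = √0.0670 = 0.259
The association is positive, so r = 0.259.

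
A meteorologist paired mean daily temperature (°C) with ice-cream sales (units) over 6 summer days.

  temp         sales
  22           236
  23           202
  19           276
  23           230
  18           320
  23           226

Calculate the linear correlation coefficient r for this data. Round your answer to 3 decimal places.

-0.955

n = 6, Σx = 128, Σy = 1490, Σx² = 2756, Σy² = 379052, Σxy = 31330
nΣxy − ΣxΣy = 187980 − 190720 = -2740
nΣx² − (Σx)² = 16536 − 16384 = 152; nΣy² − (Σy)² = 2274312 − 2220100 = 54212
r = -2740 / √(152 × 54212) = -2740 / 2870.5790 ≈ -0.955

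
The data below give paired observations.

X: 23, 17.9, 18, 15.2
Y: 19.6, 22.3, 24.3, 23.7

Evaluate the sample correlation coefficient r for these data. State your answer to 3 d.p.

-0.871

n = 4, ΣX = 74.1, ΣY = 89.9, ΣX² = 1404.45, ΣY² = 2033.63, ΣXY = 1647.61
nΣXY − ΣXΣY = 6590.44 − 6661.59 = -71.15
nΣX² − (ΣX)² = 5617.8 − 5490.81 = 126.99; nΣY² − (ΣY)² = 8134.52 − 8082.01 = 52.51
r = -71.15 / √(126.99 × 52.51) = -71.15 / 81.6593 ≈ -0.871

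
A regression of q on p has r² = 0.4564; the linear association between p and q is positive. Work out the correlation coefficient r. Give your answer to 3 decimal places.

0.676

|r| = √0.4564 = 0.676
The association is positive, so r = 0.676.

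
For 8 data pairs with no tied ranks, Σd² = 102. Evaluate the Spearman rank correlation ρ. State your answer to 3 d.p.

-0.214

ρ = 1 − 6Σd² / [n(n²−1)] = 1 − 6×102 / (8×63)
  = 1 − 612/504 = 1 − 1.2143 ≈ -0.214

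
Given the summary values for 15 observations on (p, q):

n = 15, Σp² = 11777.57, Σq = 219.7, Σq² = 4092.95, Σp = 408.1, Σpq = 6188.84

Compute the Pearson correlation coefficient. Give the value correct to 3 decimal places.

0.275

r = (nΣpq − ΣpΣq) / √[(nΣp² − (Σp)²)(nΣq² − (Σq)²)]
Numerator: 15×6188.84 − 408.1×219.7 = 3173.03
Denominator: √[(176663.55 − 166545.61)(61394.25 − 48268.09)] = √[10117.94 × 13126.16] = 11524.3091
r = 3173.03 / 11524.3091 ≈ 0.275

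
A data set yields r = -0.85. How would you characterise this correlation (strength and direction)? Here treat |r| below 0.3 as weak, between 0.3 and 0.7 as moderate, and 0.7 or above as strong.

r = -0.85 < 0 so the relationship is negative.
|r| = 0.85, which falls in the strong range.

strong negative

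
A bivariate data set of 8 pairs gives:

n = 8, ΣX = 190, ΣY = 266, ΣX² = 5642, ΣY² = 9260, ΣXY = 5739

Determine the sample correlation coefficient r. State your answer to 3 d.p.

-0.844

r = (nΣXY − ΣXΣY) / √[(nΣX² − (ΣX)²)(nΣY² − (ΣY)²)]
Numerator: 8×5739 − 190×266 = -4628
Denominator: √[(45136 − 36100)(74080 − 70756)] = √[9036 × 3324] = 5480.4803
r = -4628 / 5480.4803 ≈ -0.844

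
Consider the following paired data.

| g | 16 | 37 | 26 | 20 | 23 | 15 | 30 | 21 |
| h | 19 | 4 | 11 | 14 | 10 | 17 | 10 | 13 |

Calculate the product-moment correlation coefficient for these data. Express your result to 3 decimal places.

-0.949

n = 8, Σg = 188, Σh = 98, Σg² = 4796, Σh² = 1352, Σgh = 2076
nΣgh − ΣgΣh = 16608 − 18424 = -1816
nΣg² − (Σg)² = 38368 − 35344 = 3024; nΣh² − (Σh)² = 10816 − 9604 = 1212
r = -1816 / √(3024 × 1212) = -1816 / 1914.4420 ≈ -0.949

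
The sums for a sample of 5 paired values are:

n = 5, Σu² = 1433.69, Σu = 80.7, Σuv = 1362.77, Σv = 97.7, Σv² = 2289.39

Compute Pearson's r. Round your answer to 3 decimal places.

-0.959

r = (nΣuv − ΣuΣv) / √[(nΣu² − (Σu)²)(nΣv² − (Σv)²)]
Numerator: 5×1362.77 − 80.7×97.7 = -1070.54
Denominator: √[(7168.45 − 6512.49)(11446.95 − 9545.29)] = √[655.96 × 1901.66] = 1116.8764
r = -1070.54 / 1116.8764 ≈ -0.959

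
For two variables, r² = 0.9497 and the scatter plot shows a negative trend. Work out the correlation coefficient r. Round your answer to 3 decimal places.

-0.975

|r| = √0.9497 = 0.975
The association is negative, so r = −0.975.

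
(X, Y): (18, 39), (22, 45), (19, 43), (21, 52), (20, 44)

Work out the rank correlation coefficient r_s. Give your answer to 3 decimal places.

Rank X: 1, 5, 2, 4, 3
Rank Y: 1, 4, 2, 5, 3
d = rank(X) − rank(Y): 0, 1, 0, -1, 0; Σd² = 2
ρ = 1 − 6Σd² / [n(n²−1)] = 1 − 6×2 / (5×24) = 1 − 12/120 ≈ 0.900

0.900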